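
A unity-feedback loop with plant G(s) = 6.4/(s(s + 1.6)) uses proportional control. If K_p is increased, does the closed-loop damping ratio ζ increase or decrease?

decrease

ζ = 1.6/(2√(6.4K_p)); increasing K_p raises the denominator, so ζ falls.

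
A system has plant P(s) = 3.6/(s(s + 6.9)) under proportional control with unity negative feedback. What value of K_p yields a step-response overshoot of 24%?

From %OS = 100·exp(−πζ/√(1−ζ²)) = 24%, ζ = −ln(0.24)/√(π²+ln²(0.24)) = 0.4136.
Characteristic equation s² + 6.9s + 3.6K_p = 0 gives ζ = 6.9/(2√(3.6K_p)).
Setting ζ = 0.4136: √(3.6K_p) = 6.9/(2·0.4136) = 8.342, so K_p = 69.58/3.6 = 19.3.

K_p = 19.3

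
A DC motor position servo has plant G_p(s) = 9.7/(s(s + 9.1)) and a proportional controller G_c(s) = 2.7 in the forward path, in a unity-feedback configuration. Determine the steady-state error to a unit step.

The open loop G_c(s)G_p(s) has a pole at the origin (type 1), so the static position error constant is infinite and e_ss = 1/(1+∞) = 0.

0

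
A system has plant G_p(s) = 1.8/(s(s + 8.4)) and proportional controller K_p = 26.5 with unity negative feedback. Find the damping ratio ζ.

ζ = 0.608

The closed-loop denominator is s(s+8.4) + 26.5·1.8 = s² + 8.4s + 47.7.
Matching s² + 2ζω_n s + ω_n²: ω_n = √47.7 = 6.907 rad/s and 2ζω_n = 8.4, so ζ = 8.4/(2·6.907) = 0.608.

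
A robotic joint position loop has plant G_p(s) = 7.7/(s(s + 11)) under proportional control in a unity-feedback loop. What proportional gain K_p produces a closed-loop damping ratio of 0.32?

Closed-loop characteristic equation: s² + 11s + K_p·7.7 = 0.
So ω_n = √(7.7K_p) and 2ζω_n = 11, giving ζ = 11/(2√(7.7K_p)).
Setting ζ = 0.32: √(7.7K_p) = 11/(2·0.32) = 17.19, so K_p = 295.4/7.7 = 38.4.

K_p = 38.4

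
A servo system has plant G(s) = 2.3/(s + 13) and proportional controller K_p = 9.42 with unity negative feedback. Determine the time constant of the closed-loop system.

Closed-loop transfer function: T(s) = K_p·G(s)/(1 + K_p·G(s)) = 21.67/(s + 13 + 21.67) = 21.67/(s + 34.67).
Time constant τ = 1/34.67 = 0.0288 s.

τ = 0.0288 s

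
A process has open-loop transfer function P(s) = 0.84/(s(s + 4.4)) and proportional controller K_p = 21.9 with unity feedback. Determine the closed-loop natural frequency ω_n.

ω_n = 4.29 rad/s

With unity feedback the closed-loop characteristic equation is s² + 4.4s + 21.9·0.84 = s² + 4.4s + 18.4 = 0.
Matching s² + 2ζω_n s + ω_n²: ω_n = √18.4 = 4.289 rad/s and 2ζω_n = 4.4, so ζ = 4.4/(2·4.289) = 0.513.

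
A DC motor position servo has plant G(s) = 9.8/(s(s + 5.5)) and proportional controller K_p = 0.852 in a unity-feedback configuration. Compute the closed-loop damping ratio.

ζ = 0.952

The closed-loop denominator is s(s+5.5) + 0.852·9.8 = s² + 5.5s + 8.35.
So ω_n² = 8.35 ⇒ ω_n = 2.89 rad/s, and ζ = 5.5/(2ω_n) = 0.952.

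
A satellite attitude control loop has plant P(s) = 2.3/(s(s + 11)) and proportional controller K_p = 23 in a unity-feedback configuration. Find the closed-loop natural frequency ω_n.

With unity feedback the closed-loop characteristic equation is s² + 11s + 23·2.3 = s² + 11s + 52.9 = 0.
So ω_n² = 52.9 ⇒ ω_n = 7.273 rad/s, and ζ = 11/(2ω_n) = 0.756.

ω_n = 7.27 rad/s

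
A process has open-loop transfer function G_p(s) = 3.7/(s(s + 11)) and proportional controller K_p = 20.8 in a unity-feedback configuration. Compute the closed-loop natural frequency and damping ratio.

1 + K_p·G_p(s) = 0 gives s² + 11s + 76.96 = 0.
So ω_n² = 76.96 ⇒ ω_n = 8.773 rad/s, and ζ = 11/(2ω_n) = 0.627.

ω_n = 8.77 rad/s, ζ = 0.627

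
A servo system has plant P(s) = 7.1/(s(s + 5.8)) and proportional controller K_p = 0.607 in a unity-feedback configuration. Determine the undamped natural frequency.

The closed-loop denominator is s(s+5.8) + 0.607·7.1 = s² + 5.8s + 4.31.
Matching s² + 2ζω_n s + ω_n²: ω_n = √4.31 = 2.076 rad/s and 2ζω_n = 5.8, so ζ = 5.8/(2·2.076) = 1.4.

ω_n = 2.08 rad/s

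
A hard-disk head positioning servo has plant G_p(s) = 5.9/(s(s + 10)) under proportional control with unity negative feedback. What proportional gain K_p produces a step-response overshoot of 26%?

K_p = 27.3

From %OS = 100·exp(−πζ/√(1−ζ²)) = 26%, ζ = −ln(0.26)/√(π²+ln²(0.26)) = 0.3941.
Characteristic equation s² + 10s + 5.9K_p = 0 gives ζ = 10/(2√(5.9K_p)).
Setting ζ = 0.3941: √(5.9K_p) = 10/(2·0.3941) = 12.69, so K_p = 161/5.9 = 27.3.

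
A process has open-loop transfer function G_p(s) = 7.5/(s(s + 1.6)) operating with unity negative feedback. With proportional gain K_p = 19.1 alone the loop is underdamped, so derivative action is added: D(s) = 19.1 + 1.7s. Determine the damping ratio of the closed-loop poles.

ζ = 0.599

Forward path: (19.1 + 1.7s)·7.5/(s(s+1.6)). The closed-loop characteristic equation is s² + (1.6 + 7.5·1.7)s + 7.5·19.1 = 0.
That is s² + 14.35s + 143.2 = 0, so ω_n = 11.97 rad/s and ζ = 14.35/(2·11.97) = 0.5995.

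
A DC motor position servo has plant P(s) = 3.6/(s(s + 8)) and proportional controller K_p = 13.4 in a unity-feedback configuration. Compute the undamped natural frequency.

The closed-loop denominator is s(s+8) + 13.4·3.6 = s² + 8s + 48.24.
So ω_n² = 48.24 ⇒ ω_n = 6.946 rad/s, and ζ = 8/(2ω_n) = 0.576.

ω_n = 6.95 rad/s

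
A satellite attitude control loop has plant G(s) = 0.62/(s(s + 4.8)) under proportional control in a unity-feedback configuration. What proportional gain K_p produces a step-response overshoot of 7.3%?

From %OS = 100·exp(−πζ/√(1−ζ²)) = 7.3%, ζ = −ln(0.073)/√(π²+ln²(0.073)) = 0.6401.
Characteristic equation s² + 4.8s + 0.62K_p = 0 gives ζ = 4.8/(2√(0.62K_p)).
Setting ζ = 0.6401: √(0.62K_p) = 4.8/(2·0.6401) = 3.75, so K_p = 14.06/0.62 = 22.7.

K_p = 22.7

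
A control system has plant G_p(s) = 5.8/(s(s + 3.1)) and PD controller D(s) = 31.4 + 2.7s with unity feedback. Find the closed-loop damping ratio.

ζ = 0.695

Forward path: (31.4 + 2.7s)·5.8/(s(s+3.1)). The closed-loop characteristic equation is s² + (3.1 + 5.8·2.7)s + 5.8·31.4 = 0.
That is s² + 18.76s + 182.1 = 0, so ω_n = 13.5 rad/s and ζ = 18.76/(2·13.5) = 0.6951.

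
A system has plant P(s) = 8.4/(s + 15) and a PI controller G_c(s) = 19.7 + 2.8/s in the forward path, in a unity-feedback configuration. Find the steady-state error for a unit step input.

0

The open loop G_c(s)P(s) has a pole at the origin (type 1), so the static position error constant is infinite and e_ss = 1/(1+∞) = 0.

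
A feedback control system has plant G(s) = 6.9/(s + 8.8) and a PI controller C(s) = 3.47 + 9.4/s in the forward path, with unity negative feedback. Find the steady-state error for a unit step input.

0

The open loop C(s)G(s) has a pole at the origin (type 1), so the static position error constant is infinite and e_ss = 1/(1+∞) = 0.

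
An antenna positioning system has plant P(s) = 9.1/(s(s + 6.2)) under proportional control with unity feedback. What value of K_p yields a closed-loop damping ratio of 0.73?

Closed-loop characteristic equation: s² + 6.2s + K_p·9.1 = 0.
So ω_n = √(9.1K_p) and 2ζω_n = 6.2, giving ζ = 6.2/(2√(9.1K_p)).
Setting ζ = 0.73: √(9.1K_p) = 6.2/(2·0.73) = 4.247, so K_p = 18.03/9.1 = 1.98.

K_p = 1.98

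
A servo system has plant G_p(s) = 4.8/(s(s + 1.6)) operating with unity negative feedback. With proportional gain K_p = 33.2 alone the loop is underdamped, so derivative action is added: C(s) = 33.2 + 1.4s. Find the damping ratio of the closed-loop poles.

ζ = 0.33

Forward path: (33.2 + 1.4s)·4.8/(s(s+1.6)). The closed-loop characteristic equation is s² + (1.6 + 4.8·1.4)s + 4.8·33.2 = 0.
That is s² + 8.32s + 159.4 = 0, so ω_n = 12.62 rad/s and ζ = 8.32/(2·12.62) = 0.3295.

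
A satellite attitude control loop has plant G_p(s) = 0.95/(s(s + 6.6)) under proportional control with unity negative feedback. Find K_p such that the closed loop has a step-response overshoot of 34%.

From %OS = 100·exp(−πζ/√(1−ζ²)) = 34%, ζ = −ln(0.34)/√(π²+ln²(0.34)) = 0.3248.
Characteristic equation s² + 6.6s + 0.95K_p = 0 gives ζ = 6.6/(2√(0.95K_p)).
Setting ζ = 0.3248: √(0.95K_p) = 6.6/(2·0.3248) = 10.16, so K_p = 103.2/0.95 = 109.

K_p = 109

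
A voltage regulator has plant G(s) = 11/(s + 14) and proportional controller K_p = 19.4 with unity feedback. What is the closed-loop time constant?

τ = 0.0044 s

Closed-loop transfer function: T(s) = K_p·G(s)/(1 + K_p·G(s)) = 213.4/(s + 14 + 213.4) = 213.4/(s + 227.4).
Time constant τ = 1/227.4 = 0.0044 s.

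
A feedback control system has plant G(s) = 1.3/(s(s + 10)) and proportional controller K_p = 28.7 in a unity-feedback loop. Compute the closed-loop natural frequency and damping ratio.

ω_n = 6.11 rad/s, ζ = 0.819

With unity feedback the closed-loop characteristic equation is s² + 10s + 28.7·1.3 = s² + 10s + 37.31 = 0.
Matching s² + 2ζω_n s + ω_n²: ω_n = √37.31 = 6.108 rad/s and 2ζω_n = 10, so ζ = 10/(2·6.108) = 0.819.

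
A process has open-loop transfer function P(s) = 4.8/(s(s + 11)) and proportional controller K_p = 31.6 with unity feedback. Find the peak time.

The closed-loop denominator s² + 11s + 151.7 gives ω_n = √151.7 = 12.32 and ζ = 11/(2ω_n) = 0.4466.
Damped frequency ω_d = ω_n√(1−ζ²) = 11.02 rad/s, so peak time T_p = π/ω_d = 0.285 s.

T_p = 0.285 s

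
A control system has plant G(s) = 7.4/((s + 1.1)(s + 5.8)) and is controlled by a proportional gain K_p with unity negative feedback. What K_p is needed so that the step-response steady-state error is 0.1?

Steady-state error for a unit step on this type-0 loop is 1/(1 + K_p·G(0)).
G(0) = 1.16. Require 1/(1 + K_p·1.16) = 0.1, so 1 + 1.16·K_p = 10.
K_p = (10 − 1)/1.16 = 7.76.

K_p = 7.76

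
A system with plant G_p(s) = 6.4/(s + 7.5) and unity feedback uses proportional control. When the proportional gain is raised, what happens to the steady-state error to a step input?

decrease

The position error constant K_pos = K_p·G_p(0) grows with K_p, and e_ss = 1/(1+K_pos) falls.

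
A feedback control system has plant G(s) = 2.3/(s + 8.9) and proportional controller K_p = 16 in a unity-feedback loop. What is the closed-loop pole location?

s = -45.7

Closed-loop transfer function: T(s) = K_p·G(s)/(1 + K_p·G(s)) = 36.8/(s + 8.9 + 36.8) = 36.8/(s + 45.7).
The closed-loop pole is at s = −45.7.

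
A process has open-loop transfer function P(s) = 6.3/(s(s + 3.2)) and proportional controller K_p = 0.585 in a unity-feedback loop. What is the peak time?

From 1 + K_pP(s) = 0: s² + 3.2s + 3.685 = 0 ⇒ ω_n = 1.92, ζ = 0.8334.
Damped frequency ω_d = ω_n√(1−ζ²) = 1.061 rad/s, so peak time T_p = π/ω_d = 2.96 s.

T_p = 2.96 s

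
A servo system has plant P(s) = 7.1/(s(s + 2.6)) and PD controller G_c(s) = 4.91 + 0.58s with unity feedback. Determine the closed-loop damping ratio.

ζ = 0.569

Forward path: (4.91 + 0.58s)·7.1/(s(s+2.6)). The closed-loop characteristic equation is s² + (2.6 + 7.1·0.58)s + 7.1·4.91 = 0.
That is s² + 6.718s + 34.86 = 0, so ω_n = 5.904 rad/s and ζ = 6.718/(2·5.904) = 0.5689.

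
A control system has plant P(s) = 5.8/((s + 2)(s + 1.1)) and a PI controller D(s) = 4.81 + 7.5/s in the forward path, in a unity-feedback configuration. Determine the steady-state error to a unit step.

0

The open loop D(s)P(s) has a pole at the origin (type 1), so the static position error constant is infinite and e_ss = 1/(1+∞) = 0.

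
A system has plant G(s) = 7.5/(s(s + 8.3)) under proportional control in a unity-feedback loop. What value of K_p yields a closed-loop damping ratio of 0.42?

K_p = 13

Closed-loop characteristic equation: s² + 8.3s + K_p·7.5 = 0.
So ω_n = √(7.5K_p) and 2ζω_n = 8.3, giving ζ = 8.3/(2√(7.5K_p)).
Setting ζ = 0.42: √(7.5K_p) = 8.3/(2·0.42) = 9.881, so K_p = 97.63/7.5 = 13.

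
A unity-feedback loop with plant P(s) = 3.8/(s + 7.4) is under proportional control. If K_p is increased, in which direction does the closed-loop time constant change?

The closed-loop bandwidth 7.4+K_p·3.8 grows with K_p, so τ shrinks.

decrease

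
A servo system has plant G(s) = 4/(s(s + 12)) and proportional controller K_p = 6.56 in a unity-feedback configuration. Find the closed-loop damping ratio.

The closed-loop denominator is s(s+12) + 6.56·4 = s² + 12s + 26.24.
Matching s² + 2ζω_n s + ω_n²: ω_n = √26.24 = 5.122 rad/s and 2ζω_n = 12, so ζ = 12/(2·5.122) = 1.17.

ζ = 1.17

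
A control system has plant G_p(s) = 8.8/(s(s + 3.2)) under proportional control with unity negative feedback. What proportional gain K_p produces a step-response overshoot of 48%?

K_p = 5.62

From %OS = 100·exp(−πζ/√(1−ζ²)) = 48%, ζ = −ln(0.48)/√(π²+ln²(0.48)) = 0.2275.
Characteristic equation s² + 3.2s + 8.8K_p = 0 gives ζ = 3.2/(2√(8.8K_p)).
Setting ζ = 0.2275: √(8.8K_p) = 3.2/(2·0.2275) = 7.033, so K_p = 49.46/8.8 = 5.62.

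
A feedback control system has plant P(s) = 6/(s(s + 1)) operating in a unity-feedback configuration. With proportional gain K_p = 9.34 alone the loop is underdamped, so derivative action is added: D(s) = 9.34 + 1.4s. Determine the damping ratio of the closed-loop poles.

Forward path: (9.34 + 1.4s)·6/(s(s+1)). The closed-loop characteristic equation is s² + (1 + 6·1.4)s + 6·9.34 = 0.
That is s² + 9.4s + 56.04 = 0, so ω_n = 7.486 rad/s and ζ = 9.4/(2·7.486) = 0.6278.

ζ = 0.628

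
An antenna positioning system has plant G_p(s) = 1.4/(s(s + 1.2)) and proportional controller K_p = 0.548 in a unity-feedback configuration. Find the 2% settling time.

The closed-loop denominator s² + 1.2s + 0.7672 gives ω_n = √0.7672 = 0.8759 and ζ = 1.2/(2ω_n) = 0.685.
2% settling time T_s ≈ 4/(ζω_n) = 4/0.6 = 6.67 s.

T_s ≈ 6.67 s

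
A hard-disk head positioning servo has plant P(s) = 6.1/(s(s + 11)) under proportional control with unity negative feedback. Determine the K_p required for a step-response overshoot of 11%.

K_p = 15

From %OS = 100·exp(−πζ/√(1−ζ²)) = 11%, ζ = −ln(0.11)/√(π²+ln²(0.11)) = 0.5749.
Characteristic equation s² + 11s + 6.1K_p = 0 gives ζ = 11/(2√(6.1K_p)).
Setting ζ = 0.5749: √(6.1K_p) = 11/(2·0.5749) = 9.567, so K_p = 91.53/6.1 = 15.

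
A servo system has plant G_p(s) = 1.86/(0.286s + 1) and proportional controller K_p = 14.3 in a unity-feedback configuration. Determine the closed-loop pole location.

s = -96.5

Closed loop: T(s) = K_p·G_p/(1+K_p·G_p) = 26.6/(0.286s + 1 + 26.6), with pole at s = −(1 + 26.6)/0.286 = −96.5.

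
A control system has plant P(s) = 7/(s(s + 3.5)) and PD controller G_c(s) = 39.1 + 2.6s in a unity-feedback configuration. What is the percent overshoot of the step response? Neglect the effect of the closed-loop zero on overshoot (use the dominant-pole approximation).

Forward path: (39.1 + 2.6s)·7/(s(s+3.5)). The closed-loop characteristic equation is s² + (3.5 + 7·2.6)s + 7·39.1 = 0.
That is s² + 21.7s + 273.7 = 0, so ω_n = 16.54 rad/s and ζ = 21.7/(2·16.54) = 0.6558.
%OS = 100·exp(−πζ/√(1−ζ²)) = 6.53%.

6.53%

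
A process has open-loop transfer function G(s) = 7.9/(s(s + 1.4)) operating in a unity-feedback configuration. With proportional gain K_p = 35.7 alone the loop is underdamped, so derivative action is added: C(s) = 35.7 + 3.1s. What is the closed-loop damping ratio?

Forward path: (35.7 + 3.1s)·7.9/(s(s+1.4)). The closed-loop characteristic equation is s² + (1.4 + 7.9·3.1)s + 7.9·35.7 = 0.
That is s² + 25.89s + 282 = 0, so ω_n = 16.79 rad/s and ζ = 25.89/(2·16.79) = 0.7708.

ζ = 0.771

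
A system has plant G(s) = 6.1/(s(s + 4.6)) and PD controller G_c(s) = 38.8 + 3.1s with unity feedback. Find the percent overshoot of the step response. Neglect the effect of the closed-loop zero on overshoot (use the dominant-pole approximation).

Forward path: (38.8 + 3.1s)·6.1/(s(s+4.6)). The closed-loop characteristic equation is s² + (4.6 + 6.1·3.1)s + 6.1·38.8 = 0.
That is s² + 23.51s + 236.7 = 0, so ω_n = 15.38 rad/s and ζ = 23.51/(2·15.38) = 0.7641.
%OS = 100·exp(−πζ/√(1−ζ²)) = 2.42%.

2.42%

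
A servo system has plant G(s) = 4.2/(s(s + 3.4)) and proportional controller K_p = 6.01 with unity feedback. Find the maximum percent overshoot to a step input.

From 1 + K_pG(s) = 0: s² + 3.4s + 25.24 = 0 ⇒ ω_n = 5.024, ζ = 0.3384.
%OS = 100·exp(−πζ/√(1−ζ²)) = 100·exp(−π·0.3384/√0.8855) = 32.3%.

32.3%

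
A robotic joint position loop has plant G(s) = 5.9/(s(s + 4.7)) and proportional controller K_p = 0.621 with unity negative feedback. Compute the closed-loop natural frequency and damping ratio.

ω_n = 1.91 rad/s, ζ = 1.23

The closed-loop denominator is s(s+4.7) + 0.621·5.9 = s² + 4.7s + 3.664.
Matching s² + 2ζω_n s + ω_n²: ω_n = √3.664 = 1.914 rad/s and 2ζω_n = 4.7, so ζ = 4.7/(2·1.914) = 1.23.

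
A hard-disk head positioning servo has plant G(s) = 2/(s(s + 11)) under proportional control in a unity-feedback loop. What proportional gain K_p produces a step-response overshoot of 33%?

From %OS = 100·exp(−πζ/√(1−ζ²)) = 33%, ζ = −ln(0.33)/√(π²+ln²(0.33)) = 0.3328.
Characteristic equation s² + 11s + 2K_p = 0 gives ζ = 11/(2√(2K_p)).
Setting ζ = 0.3328: √(2K_p) = 11/(2·0.3328) = 16.53, so K_p = 273.1/2 = 137.

K_p = 137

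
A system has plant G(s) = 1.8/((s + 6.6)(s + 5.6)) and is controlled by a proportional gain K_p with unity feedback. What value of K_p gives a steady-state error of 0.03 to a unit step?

For a type-0 loop with proportional control, e_ss = 1/(1 + K_p·G(0)).
G(0) = 0.0487. Require 1/(1 + K_p·0.0487) = 0.03, so 1 + 0.0487·K_p = 33.33.
K_p = (33.33 − 1)/0.0487 = 664.

K_p = 664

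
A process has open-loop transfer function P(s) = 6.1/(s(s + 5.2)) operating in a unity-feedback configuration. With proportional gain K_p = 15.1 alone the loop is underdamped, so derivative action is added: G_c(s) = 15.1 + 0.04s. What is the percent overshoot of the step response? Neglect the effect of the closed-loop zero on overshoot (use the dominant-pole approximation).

39.5%

Forward path: (15.1 + 0.04s)·6.1/(s(s+5.2)). The closed-loop characteristic equation is s² + (5.2 + 6.1·0.04)s + 6.1·15.1 = 0.
That is s² + 5.444s + 92.11 = 0, so ω_n = 9.597 rad/s and ζ = 5.444/(2·9.597) = 0.2836.
%OS = 100·exp(−πζ/√(1−ζ²)) = 39.5%.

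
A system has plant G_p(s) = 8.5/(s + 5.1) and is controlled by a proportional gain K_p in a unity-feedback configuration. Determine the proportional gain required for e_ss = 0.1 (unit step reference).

For a type-0 loop with proportional control, e_ss = 1/(1 + K_p·G_p(0)).
G_p(0) = 1.667. Require 1/(1 + K_p·1.667) = 0.1, so 1 + 1.667·K_p = 10.
K_p = (10 − 1)/1.667 = 5.4.

K_p = 5.4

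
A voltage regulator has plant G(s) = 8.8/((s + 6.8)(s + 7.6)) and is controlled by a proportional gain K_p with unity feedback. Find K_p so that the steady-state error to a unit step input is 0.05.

K_p = 112

For a type-0 loop with proportional control, e_ss = 1/(1 + K_p·G(0)).
G(0) = 0.1703. Require 1/(1 + K_p·0.1703) = 0.05, so 1 + 0.1703·K_p = 20.
K_p = (20 − 1)/0.1703 = 112.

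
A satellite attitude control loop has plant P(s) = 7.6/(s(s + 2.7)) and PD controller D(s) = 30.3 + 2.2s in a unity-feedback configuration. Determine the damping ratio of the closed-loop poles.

ζ = 0.64

Forward path: (30.3 + 2.2s)·7.6/(s(s+2.7)). The closed-loop characteristic equation is s² + (2.7 + 7.6·2.2)s + 7.6·30.3 = 0.
That is s² + 19.42s + 230.3 = 0, so ω_n = 15.17 rad/s and ζ = 19.42/(2·15.17) = 0.6399.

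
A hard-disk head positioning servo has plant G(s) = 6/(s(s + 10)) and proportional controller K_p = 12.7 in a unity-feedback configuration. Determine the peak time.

Closed-loop characteristic equation: s² + 10s + 76.2 = 0, so ω_n = 8.729 rad/s and ζ = 10/(2·8.729) = 0.5728.
Damped frequency ω_d = ω_n√(1−ζ²) = 7.155 rad/s, so peak time T_p = π/ω_d = 0.439 s.

T_p = 0.439 s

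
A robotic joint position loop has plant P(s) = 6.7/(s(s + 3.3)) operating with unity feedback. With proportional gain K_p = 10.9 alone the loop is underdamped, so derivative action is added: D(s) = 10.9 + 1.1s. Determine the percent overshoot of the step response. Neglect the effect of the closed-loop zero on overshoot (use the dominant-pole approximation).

8.12%

Forward path: (10.9 + 1.1s)·6.7/(s(s+3.3)). The closed-loop characteristic equation is s² + (3.3 + 6.7·1.1)s + 6.7·10.9 = 0.
That is s² + 10.67s + 73.03 = 0, so ω_n = 8.546 rad/s and ζ = 10.67/(2·8.546) = 0.6243.
%OS = 100·exp(−πζ/√(1−ζ²)) = 8.12%.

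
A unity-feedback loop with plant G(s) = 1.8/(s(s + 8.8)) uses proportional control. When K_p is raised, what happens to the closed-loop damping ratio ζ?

decrease

ζ = 8.8/(2√(1.8K_p)); increasing K_p raises the denominator, so ζ falls.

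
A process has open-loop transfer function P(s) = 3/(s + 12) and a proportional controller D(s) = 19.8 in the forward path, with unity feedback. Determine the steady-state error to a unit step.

0.168

The loop is type 0. Static position error constant K_pos = D(0)·P(0) = 19.8·0.25 = 4.95.
Steady-state error to a unit step: e_ss = 1/(1+K_pos) = 1/5.95 = 0.168.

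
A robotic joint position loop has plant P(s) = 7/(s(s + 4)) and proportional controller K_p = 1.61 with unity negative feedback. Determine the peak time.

From 1 + K_pP(s) = 0: s² + 4s + 11.27 = 0 ⇒ ω_n = 3.357, ζ = 0.5958.
Damped frequency ω_d = ω_n√(1−ζ²) = 2.696 rad/s, so peak time T_p = π/ω_d = 1.17 s.

T_p = 1.17 s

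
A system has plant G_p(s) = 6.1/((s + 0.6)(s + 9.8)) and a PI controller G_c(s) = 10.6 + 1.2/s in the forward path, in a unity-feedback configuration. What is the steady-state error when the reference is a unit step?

0

The open loop G_c(s)G_p(s) has a pole at the origin (type 1), so the static position error constant is infinite and e_ss = 1/(1+∞) = 0.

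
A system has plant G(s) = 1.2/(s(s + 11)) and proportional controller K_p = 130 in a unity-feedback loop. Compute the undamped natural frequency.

The closed-loop denominator is s(s+11) + 130·1.2 = s² + 11s + 156.
So ω_n² = 156 ⇒ ω_n = 12.49 rad/s, and ζ = 11/(2ω_n) = 0.44.

ω_n = 12.5 rad/s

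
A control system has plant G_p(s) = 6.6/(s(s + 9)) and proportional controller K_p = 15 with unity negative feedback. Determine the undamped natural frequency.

1 + K_p·G_p(s) = 0 gives s² + 9s + 99 = 0.
So ω_n² = 99 ⇒ ω_n = 9.95 rad/s, and ζ = 9/(2ω_n) = 0.452.

ω_n = 9.95 rad/s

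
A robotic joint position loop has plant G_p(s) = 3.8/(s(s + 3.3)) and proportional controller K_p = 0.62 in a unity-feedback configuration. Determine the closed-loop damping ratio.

1 + K_p·G_p(s) = 0 gives s² + 3.3s + 2.356 = 0.
So ω_n² = 2.356 ⇒ ω_n = 1.535 rad/s, and ζ = 3.3/(2ω_n) = 1.07.

ζ = 1.07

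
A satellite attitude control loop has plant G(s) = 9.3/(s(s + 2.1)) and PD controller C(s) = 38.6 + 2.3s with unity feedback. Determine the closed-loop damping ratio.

ζ = 0.62

Forward path: (38.6 + 2.3s)·9.3/(s(s+2.1)). The closed-loop characteristic equation is s² + (2.1 + 9.3·2.3)s + 9.3·38.6 = 0.
That is s² + 23.49s + 359 = 0, so ω_n = 18.95 rad/s and ζ = 23.49/(2·18.95) = 0.6199.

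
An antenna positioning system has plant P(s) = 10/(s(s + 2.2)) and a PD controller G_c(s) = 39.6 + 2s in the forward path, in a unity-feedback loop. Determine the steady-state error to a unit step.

The open loop G_c(s)P(s) has a pole at the origin (type 1), so the static position error constant is infinite and e_ss = 1/(1+∞) = 0.

0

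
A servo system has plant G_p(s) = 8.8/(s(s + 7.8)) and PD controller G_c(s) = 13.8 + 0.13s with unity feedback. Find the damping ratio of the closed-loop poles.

ζ = 0.406

Forward path: (13.8 + 0.13s)·8.8/(s(s+7.8)). The closed-loop characteristic equation is s² + (7.8 + 8.8·0.13)s + 8.8·13.8 = 0.
That is s² + 8.944s + 121.4 = 0, so ω_n = 11.02 rad/s and ζ = 8.944/(2·11.02) = 0.4058.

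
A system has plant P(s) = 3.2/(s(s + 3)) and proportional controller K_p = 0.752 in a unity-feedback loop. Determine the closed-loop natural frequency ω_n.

With unity feedback the closed-loop characteristic equation is s² + 3s + 0.752·3.2 = s² + 3s + 2.406 = 0.
Matching s² + 2ζω_n s + ω_n²: ω_n = √2.406 = 1.551 rad/s and 2ζω_n = 3, so ζ = 3/(2·1.551) = 0.967.

ω_n = 1.55 rad/s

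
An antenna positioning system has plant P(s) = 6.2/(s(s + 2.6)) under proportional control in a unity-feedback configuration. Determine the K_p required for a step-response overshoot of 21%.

From %OS = 100·exp(−πζ/√(1−ζ²)) = 21%, ζ = −ln(0.21)/√(π²+ln²(0.21)) = 0.4449.
Characteristic equation s² + 2.6s + 6.2K_p = 0 gives ζ = 2.6/(2√(6.2K_p)).
Setting ζ = 0.4449: √(6.2K_p) = 2.6/(2·0.4449) = 2.922, so K_p = 8.538/6.2 = 1.38.

K_p = 1.38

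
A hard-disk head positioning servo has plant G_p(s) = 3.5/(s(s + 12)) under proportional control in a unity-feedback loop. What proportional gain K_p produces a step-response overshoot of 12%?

K_p = 32.9

From %OS = 100·exp(−πζ/√(1−ζ²)) = 12%, ζ = −ln(0.12)/√(π²+ln²(0.12)) = 0.5594.
Characteristic equation s² + 12s + 3.5K_p = 0 gives ζ = 12/(2√(3.5K_p)).
Setting ζ = 0.5594: √(3.5K_p) = 12/(2·0.5594) = 10.73, so K_p = 115/3.5 = 32.9.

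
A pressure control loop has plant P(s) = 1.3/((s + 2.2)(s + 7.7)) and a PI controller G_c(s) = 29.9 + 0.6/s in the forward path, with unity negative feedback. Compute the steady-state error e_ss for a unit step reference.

0

The open loop G_c(s)P(s) has a pole at the origin (type 1), so the static position error constant is infinite and e_ss = 1/(1+∞) = 0.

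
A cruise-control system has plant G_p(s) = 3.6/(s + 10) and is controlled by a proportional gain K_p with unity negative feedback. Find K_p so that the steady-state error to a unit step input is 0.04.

K_p = 66.7

For a type-0 loop with proportional control, e_ss = 1/(1 + K_p·G_p(0)).
G_p(0) = 0.36. Require 1/(1 + K_p·0.36) = 0.04, so 1 + 0.36·K_p = 25.
K_p = (25 − 1)/0.36 = 66.7.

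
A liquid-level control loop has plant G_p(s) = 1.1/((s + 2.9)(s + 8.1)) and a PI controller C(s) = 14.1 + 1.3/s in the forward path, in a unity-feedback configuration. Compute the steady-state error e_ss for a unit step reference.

0

The open loop C(s)G_p(s) has a pole at the origin (type 1), so the static position error constant is infinite and e_ss = 1/(1+∞) = 0.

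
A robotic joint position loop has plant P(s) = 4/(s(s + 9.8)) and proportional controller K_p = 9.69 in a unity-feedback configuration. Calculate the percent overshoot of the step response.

1.82%

The closed-loop denominator s² + 9.8s + 38.76 gives ω_n = √38.76 = 6.226 and ζ = 9.8/(2ω_n) = 0.7871.
%OS = 100·exp(−πζ/√(1−ζ²)) = 100·exp(−π·0.7871/√0.3805) = 1.82%.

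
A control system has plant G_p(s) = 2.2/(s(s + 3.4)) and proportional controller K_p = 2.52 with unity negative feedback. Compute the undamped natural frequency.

With unity feedback the closed-loop characteristic equation is s² + 3.4s + 2.52·2.2 = s² + 3.4s + 5.544 = 0.
So ω_n² = 5.544 ⇒ ω_n = 2.355 rad/s, and ζ = 3.4/(2ω_n) = 0.722.

ω_n = 2.35 rad/s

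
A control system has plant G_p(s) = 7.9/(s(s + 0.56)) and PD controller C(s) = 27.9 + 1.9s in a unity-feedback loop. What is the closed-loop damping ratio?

ζ = 0.524

Forward path: (27.9 + 1.9s)·7.9/(s(s+0.56)). The closed-loop characteristic equation is s² + (0.56 + 7.9·1.9)s + 7.9·27.9 = 0.
That is s² + 15.57s + 220.4 = 0, so ω_n = 14.85 rad/s and ζ = 15.57/(2·14.85) = 0.5244.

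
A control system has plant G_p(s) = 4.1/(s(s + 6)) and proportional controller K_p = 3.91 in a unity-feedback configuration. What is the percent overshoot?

The closed-loop denominator s² + 6s + 16.03 gives ω_n = √16.03 = 4.004 and ζ = 6/(2ω_n) = 0.7493.
%OS = 100·exp(−πζ/√(1−ζ²)) = 100·exp(−π·0.7493/√0.4386) = 2.86%.

2.86%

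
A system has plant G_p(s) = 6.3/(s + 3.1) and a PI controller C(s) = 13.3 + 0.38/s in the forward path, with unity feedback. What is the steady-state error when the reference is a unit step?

The open loop C(s)G_p(s) has a pole at the origin (type 1), so the static position error constant is infinite and e_ss = 1/(1+∞) = 0.

0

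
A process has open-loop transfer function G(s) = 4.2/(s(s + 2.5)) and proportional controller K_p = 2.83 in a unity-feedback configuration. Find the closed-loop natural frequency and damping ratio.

ω_n = 3.45 rad/s, ζ = 0.363

With unity feedback the closed-loop characteristic equation is s² + 2.5s + 2.83·4.2 = s² + 2.5s + 11.89 = 0.
So ω_n² = 11.89 ⇒ ω_n = 3.448 rad/s, and ζ = 2.5/(2ω_n) = 0.363.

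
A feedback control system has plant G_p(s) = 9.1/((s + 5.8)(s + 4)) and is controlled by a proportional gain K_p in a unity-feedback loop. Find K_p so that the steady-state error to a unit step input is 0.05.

The loop is type 0, so e_ss(step) = 1/(1 + K_pos) with K_pos = K_p·G_p(0).
G_p(0) = 0.3922. Require 1/(1 + K_p·0.3922) = 0.05, so 1 + 0.3922·K_p = 20.
K_p = (20 − 1)/0.3922 = 48.4.

K_p = 48.4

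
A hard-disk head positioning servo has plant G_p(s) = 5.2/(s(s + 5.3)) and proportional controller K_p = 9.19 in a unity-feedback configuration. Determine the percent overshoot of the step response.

From 1 + K_pG_p(s) = 0: s² + 5.3s + 47.79 = 0 ⇒ ω_n = 6.913, ζ = 0.3833.
%OS = 100·exp(−πζ/√(1−ζ²)) = 100·exp(−π·0.3833/√0.853) = 27.1%.

27.1%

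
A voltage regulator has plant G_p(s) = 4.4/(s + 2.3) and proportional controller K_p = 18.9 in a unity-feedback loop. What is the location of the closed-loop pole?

s = -85.46

Closed-loop transfer function: T(s) = K_p·G_p(s)/(1 + K_p·G_p(s)) = 83.16/(s + 2.3 + 83.16) = 83.16/(s + 85.46).
The closed-loop pole is at s = −85.46.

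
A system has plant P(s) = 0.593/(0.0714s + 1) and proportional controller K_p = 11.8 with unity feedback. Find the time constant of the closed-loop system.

τ = 0.00893 s

Closed loop: T(s) = K_p·P/(1+K_p·P) = 6.997/(0.0714s + 1 + 6.997), with pole at s = −(1 + 6.997)/0.0714 = −112.
Closed-loop time constant τ = 1/112 = 0.00893 s.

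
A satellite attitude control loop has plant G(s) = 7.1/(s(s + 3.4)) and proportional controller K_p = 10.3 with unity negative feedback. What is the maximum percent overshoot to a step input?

Closed-loop characteristic equation: s² + 3.4s + 73.13 = 0, so ω_n = 8.552 rad/s and ζ = 3.4/(2·8.552) = 0.1988.
%OS = 100·exp(−πζ/√(1−ζ²)) = 100·exp(−π·0.1988/√0.9605) = 52.9%.

52.9%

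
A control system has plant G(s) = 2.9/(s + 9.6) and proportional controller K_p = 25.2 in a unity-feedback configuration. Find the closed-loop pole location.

Closed-loop transfer function: T(s) = K_p·G(s)/(1 + K_p·G(s)) = 73.08/(s + 9.6 + 73.08) = 73.08/(s + 82.68).
The closed-loop pole is at s = −82.68.

s = -82.68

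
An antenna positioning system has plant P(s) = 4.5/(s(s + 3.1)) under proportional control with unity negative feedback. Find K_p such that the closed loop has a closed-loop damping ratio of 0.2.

Closed-loop characteristic equation: s² + 3.1s + K_p·4.5 = 0.
So ω_n = √(4.5K_p) and 2ζω_n = 3.1, giving ζ = 3.1/(2√(4.5K_p)).
Setting ζ = 0.2: √(4.5K_p) = 3.1/(2·0.2) = 7.75, so K_p = 60.06/4.5 = 13.3.

K_p = 13.3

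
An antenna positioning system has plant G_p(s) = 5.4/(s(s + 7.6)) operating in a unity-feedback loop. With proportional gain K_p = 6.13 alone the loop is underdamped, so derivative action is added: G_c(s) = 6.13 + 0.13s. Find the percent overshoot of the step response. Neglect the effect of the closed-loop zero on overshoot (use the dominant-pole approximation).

3.79%

Forward path: (6.13 + 0.13s)·5.4/(s(s+7.6)). The closed-loop characteristic equation is s² + (7.6 + 5.4·0.13)s + 5.4·6.13 = 0.
That is s² + 8.302s + 33.1 = 0, so ω_n = 5.753 rad/s and ζ = 8.302/(2·5.753) = 0.7215.
%OS = 100·exp(−πζ/√(1−ζ²)) = 3.79%.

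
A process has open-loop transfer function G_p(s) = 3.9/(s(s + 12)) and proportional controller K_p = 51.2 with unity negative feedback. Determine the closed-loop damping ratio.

ζ = 0.425

The closed-loop denominator is s(s+12) + 51.2·3.9 = s² + 12s + 199.7.
So ω_n² = 199.7 ⇒ ω_n = 14.13 rad/s, and ζ = 12/(2ω_n) = 0.425.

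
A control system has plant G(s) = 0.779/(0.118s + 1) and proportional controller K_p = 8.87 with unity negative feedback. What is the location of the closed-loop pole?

Closed loop: T(s) = K_p·G/(1+K_p·G) = 6.91/(0.118s + 1 + 6.91), with pole at s = −(1 + 6.91)/0.118 = −67.03.

s = -67.03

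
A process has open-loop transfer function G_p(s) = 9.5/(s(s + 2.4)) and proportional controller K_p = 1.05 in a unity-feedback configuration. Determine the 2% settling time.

The closed-loop denominator s² + 2.4s + 9.975 gives ω_n = √9.975 = 3.158 and ζ = 2.4/(2ω_n) = 0.3799.
2% settling time T_s ≈ 4/(ζω_n) = 4/1.2 = 3.33 s.

T_s ≈ 3.33 s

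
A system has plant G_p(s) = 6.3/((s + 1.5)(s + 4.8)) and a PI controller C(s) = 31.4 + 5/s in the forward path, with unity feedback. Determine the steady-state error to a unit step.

The open loop C(s)G_p(s) has a pole at the origin (type 1), so the static position error constant is infinite and e_ss = 1/(1+∞) = 0.

0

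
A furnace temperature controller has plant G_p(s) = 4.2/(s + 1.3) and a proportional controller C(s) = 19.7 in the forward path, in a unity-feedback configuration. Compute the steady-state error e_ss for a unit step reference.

The loop is type 0. Static position error constant K_pos = C(0)·G_p(0) = 19.7·3.231 = 63.65.
Steady-state error to a unit step: e_ss = 1/(1+K_pos) = 1/64.65 = 0.0155.

0.0155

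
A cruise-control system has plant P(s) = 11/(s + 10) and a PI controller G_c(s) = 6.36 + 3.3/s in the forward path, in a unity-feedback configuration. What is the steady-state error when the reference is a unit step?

0

The open loop G_c(s)P(s) has a pole at the origin (type 1), so the static position error constant is infinite and e_ss = 1/(1+∞) = 0.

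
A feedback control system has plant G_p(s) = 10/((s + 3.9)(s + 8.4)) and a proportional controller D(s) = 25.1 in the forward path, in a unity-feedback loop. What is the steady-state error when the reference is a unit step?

The loop is type 0. Static position error constant K_pos = D(0)·G_p(0) = 25.1·0.3053 = 7.662.
Steady-state error to a unit step: e_ss = 1/(1+K_pos) = 1/8.662 = 0.115.

0.115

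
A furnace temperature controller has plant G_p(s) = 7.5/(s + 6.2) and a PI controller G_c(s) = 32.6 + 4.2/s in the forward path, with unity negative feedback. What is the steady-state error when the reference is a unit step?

The open loop G_c(s)G_p(s) has a pole at the origin (type 1), so the static position error constant is infinite and e_ss = 1/(1+∞) = 0.

0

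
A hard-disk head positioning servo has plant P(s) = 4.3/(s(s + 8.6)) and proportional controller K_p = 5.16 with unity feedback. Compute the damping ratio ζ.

ζ = 0.913

The closed-loop denominator is s(s+8.6) + 5.16·4.3 = s² + 8.6s + 22.19.
So ω_n² = 22.19 ⇒ ω_n = 4.71 rad/s, and ζ = 8.6/(2ω_n) = 0.913.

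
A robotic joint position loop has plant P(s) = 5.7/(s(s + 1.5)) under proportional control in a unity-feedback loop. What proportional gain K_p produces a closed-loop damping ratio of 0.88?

K_p = 0.127

Closed-loop characteristic equation: s² + 1.5s + K_p·5.7 = 0.
So ω_n = √(5.7K_p) and 2ζω_n = 1.5, giving ζ = 1.5/(2√(5.7K_p)).
Setting ζ = 0.88: √(5.7K_p) = 1.5/(2·0.88) = 0.8523, so K_p = 0.7264/5.7 = 0.127.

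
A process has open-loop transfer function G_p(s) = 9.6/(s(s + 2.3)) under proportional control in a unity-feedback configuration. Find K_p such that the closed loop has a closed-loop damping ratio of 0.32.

Closed-loop characteristic equation: s² + 2.3s + K_p·9.6 = 0.
So ω_n = √(9.6K_p) and 2ζω_n = 2.3, giving ζ = 2.3/(2√(9.6K_p)).
Setting ζ = 0.32: √(9.6K_p) = 2.3/(2·0.32) = 3.594, so K_p = 12.92/9.6 = 1.35.

K_p = 1.35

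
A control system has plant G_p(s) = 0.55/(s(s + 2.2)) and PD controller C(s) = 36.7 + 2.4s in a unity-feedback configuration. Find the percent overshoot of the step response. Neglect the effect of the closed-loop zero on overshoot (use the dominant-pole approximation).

Forward path: (36.7 + 2.4s)·0.55/(s(s+2.2)). The closed-loop characteristic equation is s² + (2.2 + 0.55·2.4)s + 0.55·36.7 = 0.
That is s² + 3.52s + 20.19 = 0, so ω_n = 4.493 rad/s and ζ = 3.52/(2·4.493) = 0.3917.
%OS = 100·exp(−πζ/√(1−ζ²)) = 26.2%.

26.2%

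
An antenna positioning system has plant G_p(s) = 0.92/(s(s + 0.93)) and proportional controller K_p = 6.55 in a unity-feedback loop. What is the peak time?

T_p = 1.3 s

Closed-loop characteristic equation: s² + 0.93s + 6.026 = 0, so ω_n = 2.455 rad/s and ζ = 0.93/(2·2.455) = 0.1894.
Damped frequency ω_d = ω_n√(1−ζ²) = 2.41 rad/s, so peak time T_p = π/ω_d = 1.3 s.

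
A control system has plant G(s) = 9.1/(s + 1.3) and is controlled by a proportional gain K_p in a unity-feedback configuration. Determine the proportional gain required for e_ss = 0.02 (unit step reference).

For a type-0 loop with proportional control, e_ss = 1/(1 + K_p·G(0)).
G(0) = 7. Require 1/(1 + K_p·7) = 0.02, so 1 + 7·K_p = 50.
K_p = (50 − 1)/7 = 7.

K_p = 7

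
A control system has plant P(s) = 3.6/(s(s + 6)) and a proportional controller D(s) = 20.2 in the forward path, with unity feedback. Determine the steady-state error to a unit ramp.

0.0825

The loop has one pole at the origin (type 1). Velocity error constant K_v = lim_{s→0} s·D(s)P(s) = 20.2·3.6/6 = 12.12.
Steady-state error to a unit ramp: e_ss = 1/K_v = 0.0825.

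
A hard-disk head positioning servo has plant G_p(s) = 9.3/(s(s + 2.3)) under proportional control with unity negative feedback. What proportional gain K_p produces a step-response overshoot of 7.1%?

From %OS = 100·exp(−πζ/√(1−ζ²)) = 7.1%, ζ = −ln(0.071)/√(π²+ln²(0.071)) = 0.6441.
Characteristic equation s² + 2.3s + 9.3K_p = 0 gives ζ = 2.3/(2√(9.3K_p)).
Setting ζ = 0.6441: √(9.3K_p) = 2.3/(2·0.6441) = 1.786, so K_p = 3.188/9.3 = 0.343.

K_p = 0.343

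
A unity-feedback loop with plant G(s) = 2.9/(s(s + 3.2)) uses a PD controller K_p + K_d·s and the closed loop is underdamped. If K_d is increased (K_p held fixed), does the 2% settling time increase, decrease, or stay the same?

decrease

Characteristic equation s² + (3.2 + 2.9K_d)s + 2.9K_p = 0: raising K_d increases ζω_n = (3.2+2.9K_d)/2 while the loop stays underdamped, so T_s ≈ 4/(ζω_n) decreases.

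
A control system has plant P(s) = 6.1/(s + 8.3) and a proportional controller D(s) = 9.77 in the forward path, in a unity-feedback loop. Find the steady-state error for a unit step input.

0.122

The loop is type 0. Static position error constant K_pos = D(0)·P(0) = 9.77·0.7349 = 7.18.
Steady-state error to a unit step: e_ss = 1/(1+K_pos) = 1/8.18 = 0.122.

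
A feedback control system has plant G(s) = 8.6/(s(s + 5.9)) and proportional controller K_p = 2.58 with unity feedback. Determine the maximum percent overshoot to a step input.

The closed-loop denominator s² + 5.9s + 22.19 gives ω_n = √22.19 = 4.71 and ζ = 5.9/(2ω_n) = 0.6263.
%OS = 100·exp(−πζ/√(1−ζ²)) = 100·exp(−π·0.6263/√0.6078) = 8.02%.

8.02%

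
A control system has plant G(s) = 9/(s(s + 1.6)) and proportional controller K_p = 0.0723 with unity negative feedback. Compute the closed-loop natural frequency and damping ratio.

The closed-loop denominator is s(s+1.6) + 0.0723·9 = s² + 1.6s + 0.6507.
So ω_n² = 0.6507 ⇒ ω_n = 0.8067 rad/s, and ζ = 1.6/(2ω_n) = 0.992.

ω_n = 0.807 rad/s, ζ = 0.992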